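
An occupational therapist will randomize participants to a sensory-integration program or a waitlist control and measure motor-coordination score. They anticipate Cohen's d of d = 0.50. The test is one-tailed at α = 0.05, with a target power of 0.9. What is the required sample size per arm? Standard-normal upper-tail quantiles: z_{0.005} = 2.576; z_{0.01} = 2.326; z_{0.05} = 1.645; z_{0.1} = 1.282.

For two independent groups with equal n: n = 2·((z_{α} + z_β) / d)².
z_{α} + z_β = 1.645 + 1.282 = 2.927.
n = 2 × (2.927 / 0.50)² = 2 × 5.854² = 2 × 34.27 = 68.5.
Round up to the next whole participant.

n = 69 per group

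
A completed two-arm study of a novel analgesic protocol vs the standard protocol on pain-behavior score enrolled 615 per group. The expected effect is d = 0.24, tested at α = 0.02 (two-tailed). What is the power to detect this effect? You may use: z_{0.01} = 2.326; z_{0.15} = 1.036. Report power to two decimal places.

power ≈ 0.97

For two equal groups, power = Φ(d·√(n/2) − z_{α/2}).
d·√(n/2) = 0.24 × √(615/2) = 0.24 × 17.536 = 4.209.
z_β = 4.209 − 2.326 = 1.883.
Power = Φ(1.883) = 0.970.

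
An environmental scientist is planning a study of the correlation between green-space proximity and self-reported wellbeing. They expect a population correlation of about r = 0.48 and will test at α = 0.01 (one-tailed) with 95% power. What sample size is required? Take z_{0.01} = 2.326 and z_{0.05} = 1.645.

Fisher's z: C = ½·ln((1+r)/(1−r)) = ½·ln(2.8462) = 0.5230.
n = ((z_{α} + z_β)/C)² + 3.
(2.326 + 1.645) / 0.5230 = 3.971 / 0.5230 = 7.593.
n = 7.593² + 3 = 57.65 + 3 = 60.6.
Round up.

n = 61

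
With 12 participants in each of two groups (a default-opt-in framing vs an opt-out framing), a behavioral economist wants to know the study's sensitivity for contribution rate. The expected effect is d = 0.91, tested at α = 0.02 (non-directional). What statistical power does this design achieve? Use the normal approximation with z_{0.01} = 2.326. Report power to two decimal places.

power ≈ 0.46

For two equal groups, power = Φ(d·√(n/2) − z_{α/2}).
d·√(n/2) = 0.91 × √(12/2) = 0.91 × 2.449 = 2.229.
z_β = 2.229 − 2.326 = -0.097.
Power = Φ(-0.097) = 0.461.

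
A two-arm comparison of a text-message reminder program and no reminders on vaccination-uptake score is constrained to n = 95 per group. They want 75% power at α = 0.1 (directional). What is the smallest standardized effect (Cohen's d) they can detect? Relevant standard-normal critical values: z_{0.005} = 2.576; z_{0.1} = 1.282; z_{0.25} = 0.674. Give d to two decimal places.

For two independent groups of n = 95 each: d_min = (z_{α} + z_β)·√(2/n).
z-sum = 1.282 + 0.674 = 1.956.
d_min = 1.956 × √(2/95) = 1.956 × 0.1451 = 0.284.

d_min ≈ 0.28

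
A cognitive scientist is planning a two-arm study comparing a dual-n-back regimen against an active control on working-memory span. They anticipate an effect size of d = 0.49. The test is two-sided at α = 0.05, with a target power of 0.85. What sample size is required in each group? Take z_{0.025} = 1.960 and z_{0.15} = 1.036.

n = 75 per group

For two independent groups with equal n: n = 2·((z_{α/2} + z_β) / d)².
z_{α/2} + z_β = 1.960 + 1.036 = 2.996.
n = 2 × (2.996 / 0.49)² = 2 × 6.114² = 2 × 37.38 = 74.8.
Round up to the next whole participant.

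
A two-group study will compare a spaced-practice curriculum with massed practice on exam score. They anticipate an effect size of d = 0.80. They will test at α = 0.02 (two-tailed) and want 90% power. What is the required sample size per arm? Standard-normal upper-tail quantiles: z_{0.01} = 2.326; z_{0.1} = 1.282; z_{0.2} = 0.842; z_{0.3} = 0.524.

For two independent groups with equal n: n = 2·((z_{α/2} + z_β) / d)².
z_{α/2} + z_β = 2.326 + 1.282 = 3.608.
n = 2 × (3.608 / 0.80)² = 2 × 4.510² = 2 × 20.34 = 40.7.
Round up to the next whole participant.

n = 41 per group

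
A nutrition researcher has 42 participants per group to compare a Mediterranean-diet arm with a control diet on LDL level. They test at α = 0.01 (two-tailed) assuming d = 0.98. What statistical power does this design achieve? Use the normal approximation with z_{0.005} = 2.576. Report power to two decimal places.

power ≈ 0.97

For two equal groups, power = Φ(d·√(n/2) − z_{α/2}).
d·√(n/2) = 0.98 × √(42/2) = 0.98 × 4.583 = 4.491.
z_β = 4.491 − 2.576 = 1.915.
Power = Φ(1.915) = 0.972.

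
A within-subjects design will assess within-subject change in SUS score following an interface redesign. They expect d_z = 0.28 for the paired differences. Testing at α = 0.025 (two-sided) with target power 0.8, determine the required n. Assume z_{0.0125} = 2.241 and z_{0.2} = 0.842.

n = 122 pairs

For a paired (one-sample on differences) test: n = ((z_{α/2} + z_β) / d)².
z_{α/2} + z_β = 2.241 + 0.842 = 3.083.
n = (3.083 / 0.28)² = 11.011² = 121.24.
Round up.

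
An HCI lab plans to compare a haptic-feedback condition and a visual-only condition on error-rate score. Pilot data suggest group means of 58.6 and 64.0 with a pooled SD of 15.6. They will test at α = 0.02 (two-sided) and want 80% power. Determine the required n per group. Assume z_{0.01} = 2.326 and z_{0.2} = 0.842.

Cohen's d = |M₁ − M₂| / SD_pooled = |58.6 − 64.0| / 15.6 = 5.4 / 15.6 = 0.346.
For two independent groups with equal n: n = 2·((z_{α/2} + z_β) / d)².
z_{α/2} + z_β = 2.326 + 0.842 = 3.168.
n = 2 × (3.168 / 0.346)² = 2 × 9.156² = 2 × 83.83 = 167.7.
Round up to the next whole participant.

n = 168 per group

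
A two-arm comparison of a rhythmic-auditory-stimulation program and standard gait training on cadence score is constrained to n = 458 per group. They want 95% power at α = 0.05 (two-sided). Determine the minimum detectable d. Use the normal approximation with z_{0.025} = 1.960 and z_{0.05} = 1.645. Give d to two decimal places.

d_min ≈ 0.24

For two independent groups of n = 458 each: d_min = (z_{α/2} + z_β)·√(2/n).
z-sum = 1.960 + 1.645 = 3.605.
d_min = 3.605 × √(2/458) = 3.605 × 0.0661 = 0.238.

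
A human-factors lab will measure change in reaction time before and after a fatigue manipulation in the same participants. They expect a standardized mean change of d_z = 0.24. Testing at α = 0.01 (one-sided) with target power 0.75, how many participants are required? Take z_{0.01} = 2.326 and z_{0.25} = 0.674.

For a paired (one-sample on differences) test: n = ((z_{α} + z_β) / d)².
z_{α} + z_β = 2.326 + 0.674 = 3.000.
n = (3.000 / 0.24)² = 12.500² = 156.25.
Round up.

n = 157 pairs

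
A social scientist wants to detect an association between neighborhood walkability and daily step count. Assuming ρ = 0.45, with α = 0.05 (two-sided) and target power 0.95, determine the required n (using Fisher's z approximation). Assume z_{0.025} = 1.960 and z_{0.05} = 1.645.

n = 59

Fisher's z: C = ½·ln((1+r)/(1−r)) = ½·ln(2.6364) = 0.4847.
n = ((z_{α/2} + z_β)/C)² + 3.
(1.960 + 1.645) / 0.4847 = 3.605 / 0.4847 = 7.438.
n = 7.438² + 3 = 55.32 + 3 = 58.3.
Round up.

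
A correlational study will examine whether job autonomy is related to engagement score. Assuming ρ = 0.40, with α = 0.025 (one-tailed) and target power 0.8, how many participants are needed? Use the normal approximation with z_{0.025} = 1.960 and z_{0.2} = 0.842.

n = 47

Fisher's z: C = ½·ln((1+r)/(1−r)) = ½·ln(2.3333) = 0.4236.
n = ((z_{α} + z_β)/C)² + 3.
(1.960 + 0.842) / 0.4236 = 2.802 / 0.4236 = 6.615.
n = 6.615² + 3 = 43.75 + 3 = 46.8.
Round up.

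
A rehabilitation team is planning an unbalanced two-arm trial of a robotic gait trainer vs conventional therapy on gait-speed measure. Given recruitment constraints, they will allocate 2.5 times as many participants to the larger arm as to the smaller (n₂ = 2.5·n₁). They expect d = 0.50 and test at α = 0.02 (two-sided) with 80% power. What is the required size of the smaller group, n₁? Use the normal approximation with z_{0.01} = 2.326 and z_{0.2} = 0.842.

With allocation ratio k = n₂/n₁ = 2.5, Var(x̄₁−x̄₂) = σ²(1/n₁ + 1/(k·n₁)) = σ²·(k+1)/(k·n₁).
So n₁ = (1 + 1/k)·((z_{α/2} + z_β)/d)² = 1.400 × (3.168/0.50)².
n₁ = 1.400 × 40.14 = 56.2.
Round up: n₁ = 57, giving n₂ = ⌈2.5 × 57⌉ = ⌈142.5⌉ = 143.

n₁ = 57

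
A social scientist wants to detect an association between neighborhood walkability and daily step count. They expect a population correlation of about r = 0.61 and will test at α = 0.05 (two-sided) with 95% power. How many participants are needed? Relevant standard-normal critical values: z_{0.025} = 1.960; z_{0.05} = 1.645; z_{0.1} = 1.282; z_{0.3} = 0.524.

n = 29

Fisher's z: C = ½·ln((1+r)/(1−r)) = ½·ln(4.1282) = 0.7089.
n = ((z_{α/2} + z_β)/C)² + 3.
(1.960 + 1.645) / 0.7089 = 3.605 / 0.7089 = 5.085.
n = 5.085² + 3 = 25.86 + 3 = 28.9.
Round up.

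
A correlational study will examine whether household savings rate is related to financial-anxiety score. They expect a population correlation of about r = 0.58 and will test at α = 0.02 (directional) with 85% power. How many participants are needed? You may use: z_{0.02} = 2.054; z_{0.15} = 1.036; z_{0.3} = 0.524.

n = 25

Fisher's z: C = ½·ln((1+r)/(1−r)) = ½·ln(3.7619) = 0.6625.
n = ((z_{α} + z_β)/C)² + 3.
(2.054 + 1.036) / 0.6625 = 3.090 / 0.6625 = 4.664.
n = 4.664² + 3 = 21.75 + 3 = 24.8.
Round up.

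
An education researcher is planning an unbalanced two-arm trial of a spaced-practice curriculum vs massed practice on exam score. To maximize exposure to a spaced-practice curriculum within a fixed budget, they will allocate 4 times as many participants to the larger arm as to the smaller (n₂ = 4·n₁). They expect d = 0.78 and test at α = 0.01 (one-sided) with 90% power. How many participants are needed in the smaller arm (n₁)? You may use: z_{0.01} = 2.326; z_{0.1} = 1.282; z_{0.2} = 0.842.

n₁ = 27

With allocation ratio k = n₂/n₁ = 4, Var(x̄₁−x̄₂) = σ²(1/n₁ + 1/(k·n₁)) = σ²·(k+1)/(k·n₁).
So n₁ = (1 + 1/k)·((z_{α} + z_β)/d)² = 1.250 × (3.608/0.78)².
n₁ = 1.250 × 21.40 = 26.7.
Round up: n₁ = 27, giving n₂ = 4 × 27 = 108.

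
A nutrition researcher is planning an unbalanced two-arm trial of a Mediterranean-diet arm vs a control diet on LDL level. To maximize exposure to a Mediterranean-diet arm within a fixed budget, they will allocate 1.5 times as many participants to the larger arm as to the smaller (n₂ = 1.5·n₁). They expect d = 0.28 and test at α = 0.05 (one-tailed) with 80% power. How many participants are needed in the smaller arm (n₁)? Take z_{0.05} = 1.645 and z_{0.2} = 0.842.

With allocation ratio k = n₂/n₁ = 1.5, Var(x̄₁−x̄₂) = σ²(1/n₁ + 1/(k·n₁)) = σ²·(k+1)/(k·n₁).
So n₁ = (1 + 1/k)·((z_{α} + z_β)/d)² = 1.667 × (2.487/0.28)².
n₁ = 1.667 × 78.89 = 131.5.
Round up: n₁ = 132, giving n₂ = 1.5 × 132 = 198.

n₁ = 132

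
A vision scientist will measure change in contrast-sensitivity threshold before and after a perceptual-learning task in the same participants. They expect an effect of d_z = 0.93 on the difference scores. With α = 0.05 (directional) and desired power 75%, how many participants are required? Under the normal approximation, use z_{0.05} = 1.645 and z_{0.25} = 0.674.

n = 7 pairs

For a paired (one-sample on differences) test: n = ((z_{α} + z_β) / d)².
z_{α} + z_β = 1.645 + 0.674 = 2.319.
n = (2.319 / 0.93)² = 2.494² = 6.22.
Round up.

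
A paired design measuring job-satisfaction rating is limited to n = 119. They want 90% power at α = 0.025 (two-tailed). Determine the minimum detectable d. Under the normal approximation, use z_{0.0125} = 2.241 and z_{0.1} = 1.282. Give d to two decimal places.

d_min ≈ 0.32

For a single sample (or paired design) of n = 119: d_min = (z_{α/2} + z_β)/√n.
z-sum = 2.241 + 1.282 = 3.523.
d_min = 3.523 / √119 = 3.523 / 10.909 = 0.323.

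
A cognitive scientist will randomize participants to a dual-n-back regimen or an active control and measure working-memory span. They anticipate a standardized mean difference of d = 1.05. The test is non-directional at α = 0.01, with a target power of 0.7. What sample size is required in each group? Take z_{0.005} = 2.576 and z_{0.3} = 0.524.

For two independent groups with equal n: n = 2·((z_{α/2} + z_β) / d)².
z_{α/2} + z_β = 2.576 + 0.524 = 3.100.
n = 2 × (3.100 / 1.05)² = 2 × 2.952² = 2 × 8.72 = 17.4.
Round up to the next whole participant.

n = 18 per group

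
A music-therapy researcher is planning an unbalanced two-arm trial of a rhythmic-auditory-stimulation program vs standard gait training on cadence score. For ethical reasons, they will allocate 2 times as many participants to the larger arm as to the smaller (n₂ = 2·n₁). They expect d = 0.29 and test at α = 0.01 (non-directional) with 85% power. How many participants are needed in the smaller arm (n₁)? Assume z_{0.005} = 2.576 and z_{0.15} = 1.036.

n₁ = 233

With allocation ratio k = n₂/n₁ = 2, Var(x̄₁−x̄₂) = σ²(1/n₁ + 1/(k·n₁)) = σ²·(k+1)/(k·n₁).
So n₁ = (1 + 1/k)·((z_{α/2} + z_β)/d)² = 1.500 × (3.612/0.29)².
n₁ = 1.500 × 155.13 = 232.7.
Round up: n₁ = 233, giving n₂ = 2 × 233 = 466.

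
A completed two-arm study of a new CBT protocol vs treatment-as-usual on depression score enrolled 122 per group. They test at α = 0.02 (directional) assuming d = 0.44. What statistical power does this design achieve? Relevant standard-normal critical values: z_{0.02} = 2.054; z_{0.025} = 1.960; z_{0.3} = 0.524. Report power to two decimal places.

For two equal groups, power = Φ(d·√(n/2) − z_{α}).
d·√(n/2) = 0.44 × √(122/2) = 0.44 × 7.810 = 3.437.
z_β = 3.437 − 2.054 = 1.383.
Power = Φ(1.383) = 0.917.

power ≈ 0.92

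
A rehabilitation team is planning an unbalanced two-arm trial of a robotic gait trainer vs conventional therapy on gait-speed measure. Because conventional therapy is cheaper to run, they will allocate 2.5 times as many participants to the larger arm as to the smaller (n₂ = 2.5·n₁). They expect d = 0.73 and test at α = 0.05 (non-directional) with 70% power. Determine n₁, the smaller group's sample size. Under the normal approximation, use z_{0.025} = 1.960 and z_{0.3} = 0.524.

n₁ = 17

With allocation ratio k = n₂/n₁ = 2.5, Var(x̄₁−x̄₂) = σ²(1/n₁ + 1/(k·n₁)) = σ²·(k+1)/(k·n₁).
So n₁ = (1 + 1/k)·((z_{α/2} + z_β)/d)² = 1.400 × (2.484/0.73)².
n₁ = 1.400 × 11.58 = 16.2.
Round up: n₁ = 17, giving n₂ = ⌈2.5 × 17⌉ = ⌈42.5⌉ = 43.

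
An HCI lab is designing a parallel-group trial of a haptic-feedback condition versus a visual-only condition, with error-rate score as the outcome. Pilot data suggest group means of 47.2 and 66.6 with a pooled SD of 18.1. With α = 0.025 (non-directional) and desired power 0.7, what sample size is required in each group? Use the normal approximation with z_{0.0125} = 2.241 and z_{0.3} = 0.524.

Cohen's d = |M₁ − M₂| / SD_pooled = |47.2 − 66.6| / 18.1 = 19.4 / 18.1 = 1.072.
For two independent groups with equal n: n = 2·((z_{α/2} + z_β) / d)².
z_{α/2} + z_β = 2.241 + 0.524 = 2.765.
n = 2 × (2.765 / 1.072)² = 2 × 2.579² = 2 × 6.65 = 13.3.
Round up to the next whole participant.

n = 14 per group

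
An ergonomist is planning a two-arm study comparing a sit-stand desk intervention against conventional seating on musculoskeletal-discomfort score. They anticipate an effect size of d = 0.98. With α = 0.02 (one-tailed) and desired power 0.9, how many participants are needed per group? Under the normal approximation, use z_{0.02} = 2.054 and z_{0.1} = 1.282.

For two independent groups with equal n: n = 2·((z_{α} + z_β) / d)².
z_{α} + z_β = 2.054 + 1.282 = 3.336.
n = 2 × (3.336 / 0.98)² = 2 × 3.404² = 2 × 11.59 = 23.2.
Round up to the next whole participant.

n = 24 per group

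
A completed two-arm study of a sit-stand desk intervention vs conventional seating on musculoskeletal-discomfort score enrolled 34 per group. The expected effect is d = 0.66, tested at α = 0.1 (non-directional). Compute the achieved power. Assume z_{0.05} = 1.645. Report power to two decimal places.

For two equal groups, power = Φ(d·√(n/2) − z_{α/2}).
d·√(n/2) = 0.66 × √(34/2) = 0.66 × 4.123 = 2.721.
z_β = 2.721 − 1.645 = 1.076.
Power = Φ(1.076) = 0.859.

power ≈ 0.86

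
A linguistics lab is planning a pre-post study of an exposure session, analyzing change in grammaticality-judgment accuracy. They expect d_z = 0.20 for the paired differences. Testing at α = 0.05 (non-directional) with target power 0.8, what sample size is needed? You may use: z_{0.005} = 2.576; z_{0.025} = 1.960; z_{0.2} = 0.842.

For a paired (one-sample on differences) test: n = ((z_{α/2} + z_β) / d)².
z_{α/2} + z_β = 1.960 + 0.842 = 2.802.
n = (2.802 / 0.20)² = 14.010² = 196.28.
Round up.

n = 197 pairs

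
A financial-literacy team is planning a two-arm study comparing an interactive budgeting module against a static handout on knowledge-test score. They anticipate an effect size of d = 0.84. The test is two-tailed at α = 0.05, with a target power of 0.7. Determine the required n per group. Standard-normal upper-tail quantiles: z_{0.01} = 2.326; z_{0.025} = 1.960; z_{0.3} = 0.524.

n = 18 per group

For two independent groups with equal n: n = 2·((z_{α/2} + z_β) / d)².
z_{α/2} + z_β = 1.960 + 0.524 = 2.484.
n = 2 × (2.484 / 0.84)² = 2 × 2.957² = 2 × 8.74 = 17.5.
Round up to the next whole participant.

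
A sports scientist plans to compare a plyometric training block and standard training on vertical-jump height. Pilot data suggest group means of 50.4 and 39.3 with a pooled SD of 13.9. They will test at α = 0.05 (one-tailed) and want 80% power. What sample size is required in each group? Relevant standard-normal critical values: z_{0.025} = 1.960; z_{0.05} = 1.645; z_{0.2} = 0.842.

n = 20 per group

Cohen's d = |M₁ − M₂| / SD_pooled = |50.4 − 39.3| / 13.9 = 11.1 / 13.9 = 0.799.
For two independent groups with equal n: n = 2·((z_{α} + z_β) / d)².
z_{α} + z_β = 1.645 + 0.842 = 2.487.
n = 2 × (2.487 / 0.799)² = 2 × 3.113² = 2 × 9.69 = 19.4.
Round up to the next whole participant.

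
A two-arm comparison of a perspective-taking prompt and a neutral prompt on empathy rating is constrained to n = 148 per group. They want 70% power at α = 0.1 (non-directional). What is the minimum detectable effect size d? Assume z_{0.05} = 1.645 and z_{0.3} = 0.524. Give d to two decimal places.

For two independent groups of n = 148 each: d_min = (z_{α/2} + z_β)·√(2/n).
z-sum = 1.645 + 0.524 = 2.169.
d_min = 2.169 × √(2/148) = 2.169 × 0.1162 = 0.252.

d_min ≈ 0.25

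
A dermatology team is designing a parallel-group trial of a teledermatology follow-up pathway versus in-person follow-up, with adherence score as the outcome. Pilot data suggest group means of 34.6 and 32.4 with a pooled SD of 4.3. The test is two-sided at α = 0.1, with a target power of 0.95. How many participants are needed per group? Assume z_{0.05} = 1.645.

n = 83 per group

Cohen's d = |M₁ − M₂| / SD_pooled = |34.6 − 32.4| / 4.3 = 2.2 / 4.3 = 0.512.
For two independent groups with equal n: n = 2·((z_{α/2} + z_β) / d)².
z_{α/2} + z_β = 1.645 + 1.645 = 3.290.
n = 2 × (3.290 / 0.512)² = 2 × 6.426² = 2 × 41.29 = 82.6.
Round up to the next whole participant.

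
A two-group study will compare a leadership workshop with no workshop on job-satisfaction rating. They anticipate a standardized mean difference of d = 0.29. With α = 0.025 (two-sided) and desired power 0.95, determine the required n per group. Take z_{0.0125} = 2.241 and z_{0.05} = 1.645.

n = 360 per group

For two independent groups with equal n: n = 2·((z_{α/2} + z_β) / d)².
z_{α/2} + z_β = 2.241 + 1.645 = 3.886.
n = 2 × (3.886 / 0.29)² = 2 × 13.400² = 2 × 179.56 = 359.1.
Round up to the next whole participant.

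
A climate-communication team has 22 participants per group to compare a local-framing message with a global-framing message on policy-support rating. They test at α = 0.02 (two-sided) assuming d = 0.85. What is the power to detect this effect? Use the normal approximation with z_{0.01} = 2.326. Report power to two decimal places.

For two equal groups, power = Φ(d·√(n/2) − z_{α/2}).
d·√(n/2) = 0.85 × √(22/2) = 0.85 × 3.317 = 2.819.
z_β = 2.819 − 2.326 = 0.493.
Power = Φ(0.493) = 0.689.

power ≈ 0.69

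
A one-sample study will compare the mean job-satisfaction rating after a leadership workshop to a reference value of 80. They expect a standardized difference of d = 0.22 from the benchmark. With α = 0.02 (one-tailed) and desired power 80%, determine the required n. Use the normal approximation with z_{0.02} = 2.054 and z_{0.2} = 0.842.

n = 174

For a one-sample test: n = ((z_{α} + z_β) / d)².
z_{α} + z_β = 2.054 + 0.842 = 2.896.
n = (2.896 / 0.22)² = 13.164² = 173.28.
Round up.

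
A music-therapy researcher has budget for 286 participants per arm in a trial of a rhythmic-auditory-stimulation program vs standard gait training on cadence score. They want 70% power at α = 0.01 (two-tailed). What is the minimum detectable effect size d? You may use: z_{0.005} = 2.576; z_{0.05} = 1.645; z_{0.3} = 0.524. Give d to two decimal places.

d_min ≈ 0.26

For two independent groups of n = 286 each: d_min = (z_{α/2} + z_β)·√(2/n).
z-sum = 2.576 + 0.524 = 3.100.
d_min = 3.100 × √(2/286) = 3.100 × 0.0836 = 0.259.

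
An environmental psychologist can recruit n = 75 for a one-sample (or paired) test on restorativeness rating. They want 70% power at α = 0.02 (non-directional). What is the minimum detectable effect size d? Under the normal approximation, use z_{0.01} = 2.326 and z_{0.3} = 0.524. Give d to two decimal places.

d_min ≈ 0.33

For a single sample (or paired design) of n = 75: d_min = (z_{α/2} + z_β)/√n.
z-sum = 2.326 + 0.524 = 2.850.
d_min = 2.850 / √75 = 2.850 / 8.660 = 0.329.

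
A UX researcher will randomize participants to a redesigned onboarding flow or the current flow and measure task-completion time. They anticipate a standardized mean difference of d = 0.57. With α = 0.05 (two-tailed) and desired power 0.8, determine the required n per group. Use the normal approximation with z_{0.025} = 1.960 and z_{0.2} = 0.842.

n = 49 per group

For two independent groups with equal n: n = 2·((z_{α/2} + z_β) / d)².
z_{α/2} + z_β = 1.960 + 0.842 = 2.802.
n = 2 × (2.802 / 0.57)² = 2 × 4.916² = 2 × 24.16 = 48.3.
Round up to the next whole participant.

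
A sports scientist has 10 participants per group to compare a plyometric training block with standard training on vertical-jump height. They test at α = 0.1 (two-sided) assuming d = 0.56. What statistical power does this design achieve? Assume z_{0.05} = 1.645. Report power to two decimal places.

For two equal groups, power = Φ(d·√(n/2) − z_{α/2}).
d·√(n/2) = 0.56 × √(10/2) = 0.56 × 2.236 = 1.252.
z_β = 1.252 − 1.645 = -0.393.
Power = Φ(-0.393) = 0.347.

power ≈ 0.35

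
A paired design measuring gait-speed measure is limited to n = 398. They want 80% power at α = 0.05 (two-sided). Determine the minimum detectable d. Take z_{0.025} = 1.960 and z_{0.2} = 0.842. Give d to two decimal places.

For a single sample (or paired design) of n = 398: d_min = (z_{α/2} + z_β)/√n.
z-sum = 1.960 + 0.842 = 2.802.
d_min = 2.802 / √398 = 2.802 / 19.950 = 0.140.

d_min ≈ 0.14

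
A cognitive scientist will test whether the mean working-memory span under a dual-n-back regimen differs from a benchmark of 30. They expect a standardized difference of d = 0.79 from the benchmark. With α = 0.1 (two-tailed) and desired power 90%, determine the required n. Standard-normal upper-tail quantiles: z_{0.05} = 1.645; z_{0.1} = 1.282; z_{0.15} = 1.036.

n = 14

For a one-sample test: n = ((z_{α/2} + z_β) / d)².
z_{α/2} + z_β = 1.645 + 1.282 = 2.927.
n = (2.927 / 0.79)² = 3.705² = 13.73.
Round up.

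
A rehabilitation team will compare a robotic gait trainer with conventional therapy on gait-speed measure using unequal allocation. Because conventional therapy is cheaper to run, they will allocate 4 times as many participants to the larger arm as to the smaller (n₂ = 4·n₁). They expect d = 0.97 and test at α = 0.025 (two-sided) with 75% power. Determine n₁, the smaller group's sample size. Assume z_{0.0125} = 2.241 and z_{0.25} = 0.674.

With allocation ratio k = n₂/n₁ = 4, Var(x̄₁−x̄₂) = σ²(1/n₁ + 1/(k·n₁)) = σ²·(k+1)/(k·n₁).
So n₁ = (1 + 1/k)·((z_{α/2} + z_β)/d)² = 1.250 × (2.915/0.97)².
n₁ = 1.250 × 9.03 = 11.3.
Round up: n₁ = 12, giving n₂ = 4 × 12 = 48.

n₁ = 12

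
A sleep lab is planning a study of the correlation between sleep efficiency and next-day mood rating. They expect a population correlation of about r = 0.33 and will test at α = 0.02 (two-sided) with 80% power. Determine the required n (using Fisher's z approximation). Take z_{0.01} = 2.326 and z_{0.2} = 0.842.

n = 89

Fisher's z: C = ½·ln((1+r)/(1−r)) = ½·ln(1.9851) = 0.3428.
n = ((z_{α/2} + z_β)/C)² + 3.
(2.326 + 0.842) / 0.3428 = 3.168 / 0.3428 = 9.242.
n = 9.242² + 3 = 85.41 + 3 = 88.4.
Round up.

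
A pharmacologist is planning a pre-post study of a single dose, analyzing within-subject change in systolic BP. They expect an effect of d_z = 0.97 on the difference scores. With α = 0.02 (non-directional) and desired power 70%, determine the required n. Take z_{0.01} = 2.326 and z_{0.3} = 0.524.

n = 9 pairs

For a paired (one-sample on differences) test: n = ((z_{α/2} + z_β) / d)².
z_{α/2} + z_β = 2.326 + 0.524 = 2.850.
n = (2.850 / 0.97)² = 2.938² = 8.63.
Round up.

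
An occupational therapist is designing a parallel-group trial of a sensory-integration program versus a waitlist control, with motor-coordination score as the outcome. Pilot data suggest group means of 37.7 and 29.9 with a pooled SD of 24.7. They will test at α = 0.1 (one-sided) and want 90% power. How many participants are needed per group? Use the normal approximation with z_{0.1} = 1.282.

n = 132 per group

Cohen's d = |M₁ − M₂| / SD_pooled = |37.7 − 29.9| / 24.7 = 7.8 / 24.7 = 0.316.
For two independent groups with equal n: n = 2·((z_{α} + z_β) / d)².
z_{α} + z_β = 1.282 + 1.282 = 2.564.
n = 2 × (2.564 / 0.316)² = 2 × 8.114² = 2 × 65.84 = 131.7.
Round up to the next whole participant.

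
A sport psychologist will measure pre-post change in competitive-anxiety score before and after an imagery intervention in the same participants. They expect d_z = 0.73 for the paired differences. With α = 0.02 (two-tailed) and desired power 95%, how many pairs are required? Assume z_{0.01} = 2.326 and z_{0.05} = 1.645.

n = 30 pairs

For a paired (one-sample on differences) test: n = ((z_{α/2} + z_β) / d)².
z_{α/2} + z_β = 2.326 + 1.645 = 3.971.
n = (3.971 / 0.73)² = 5.440² = 29.59.
Round up.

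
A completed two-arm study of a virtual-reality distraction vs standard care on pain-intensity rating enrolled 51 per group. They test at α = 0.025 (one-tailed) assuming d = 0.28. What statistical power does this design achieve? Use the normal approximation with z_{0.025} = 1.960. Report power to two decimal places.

For two equal groups, power = Φ(d·√(n/2) − z_{α}).
d·√(n/2) = 0.28 × √(51/2) = 0.28 × 5.050 = 1.414.
z_β = 1.414 − 1.960 = -0.546.
Power = Φ(-0.546) = 0.293.

power ≈ 0.29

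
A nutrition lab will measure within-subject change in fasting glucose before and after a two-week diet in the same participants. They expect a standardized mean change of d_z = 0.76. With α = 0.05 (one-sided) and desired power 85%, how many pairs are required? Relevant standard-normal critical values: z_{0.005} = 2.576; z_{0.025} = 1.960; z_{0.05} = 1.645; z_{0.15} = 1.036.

n = 13 pairs

For a paired (one-sample on differences) test: n = ((z_{α} + z_β) / d)².
z_{α} + z_β = 1.645 + 1.036 = 2.681.
n = (2.681 / 0.76)² = 3.528² = 12.44.
Round up.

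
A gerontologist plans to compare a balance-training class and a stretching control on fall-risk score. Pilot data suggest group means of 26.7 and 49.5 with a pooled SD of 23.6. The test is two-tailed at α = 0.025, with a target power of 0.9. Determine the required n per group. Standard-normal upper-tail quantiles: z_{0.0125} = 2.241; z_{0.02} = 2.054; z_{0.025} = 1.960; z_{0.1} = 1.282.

n = 27 per group

Cohen's d = |M₁ − M₂| / SD_pooled = |26.7 − 49.5| / 23.6 = 22.8 / 23.6 = 0.966.
For two independent groups with equal n: n = 2·((z_{α/2} + z_β) / d)².
z_{α/2} + z_β = 2.241 + 1.282 = 3.523.
n = 2 × (3.523 / 0.966)² = 2 × 3.647² = 2 × 13.30 = 26.6.
Round up to the next whole participant.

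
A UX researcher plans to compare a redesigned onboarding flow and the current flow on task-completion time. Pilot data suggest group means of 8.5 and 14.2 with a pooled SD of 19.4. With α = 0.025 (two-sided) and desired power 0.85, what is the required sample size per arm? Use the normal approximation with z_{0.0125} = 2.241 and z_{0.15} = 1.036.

Cohen's d = |M₁ − M₂| / SD_pooled = |8.5 − 14.2| / 19.4 = 5.7 / 19.4 = 0.294.
For two independent groups with equal n: n = 2·((z_{α/2} + z_β) / d)².
z_{α/2} + z_β = 2.241 + 1.036 = 3.277.
n = 2 × (3.277 / 0.294)² = 2 × 11.146² = 2 × 124.24 = 248.5.
Round up to the next whole participant.

n = 249 per group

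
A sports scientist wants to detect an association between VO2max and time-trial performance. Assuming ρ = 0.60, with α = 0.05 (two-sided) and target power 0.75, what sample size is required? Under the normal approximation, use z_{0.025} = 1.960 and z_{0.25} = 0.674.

Fisher's z: C = ½·ln((1+r)/(1−r)) = ½·ln(4.0000) = 0.6931.
n = ((z_{α/2} + z_β)/C)² + 3.
(1.960 + 0.674) / 0.6931 = 2.634 / 0.6931 = 3.800.
n = 3.800² + 3 = 14.44 + 3 = 17.4.
Round up.

n = 18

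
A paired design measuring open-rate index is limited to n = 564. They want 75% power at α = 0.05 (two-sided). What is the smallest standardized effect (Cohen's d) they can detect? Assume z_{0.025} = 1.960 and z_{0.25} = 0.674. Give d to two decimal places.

For a single sample (or paired design) of n = 564: d_min = (z_{α/2} + z_β)/√n.
z-sum = 1.960 + 0.674 = 2.634.
d_min = 2.634 / √564 = 2.634 / 23.749 = 0.111.

d_min ≈ 0.11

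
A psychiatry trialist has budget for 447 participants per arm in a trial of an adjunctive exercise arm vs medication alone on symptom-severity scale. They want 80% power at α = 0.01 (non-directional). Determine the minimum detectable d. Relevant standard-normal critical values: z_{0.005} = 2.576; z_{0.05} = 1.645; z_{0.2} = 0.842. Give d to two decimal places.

d_min ≈ 0.23

For two independent groups of n = 447 each: d_min = (z_{α/2} + z_β)·√(2/n).
z-sum = 2.576 + 0.842 = 3.418.
d_min = 3.418 × √(2/447) = 3.418 × 0.0669 = 0.229.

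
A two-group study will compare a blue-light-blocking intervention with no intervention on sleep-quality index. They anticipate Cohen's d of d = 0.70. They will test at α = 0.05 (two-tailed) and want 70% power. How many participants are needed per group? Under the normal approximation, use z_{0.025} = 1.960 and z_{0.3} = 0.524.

For two independent groups with equal n: n = 2·((z_{α/2} + z_β) / d)².
z_{α/2} + z_β = 1.960 + 0.524 = 2.484.
n = 2 × (2.484 / 0.70)² = 2 × 3.549² = 2 × 12.59 = 25.2.
Round up to the next whole participant.

n = 26 per group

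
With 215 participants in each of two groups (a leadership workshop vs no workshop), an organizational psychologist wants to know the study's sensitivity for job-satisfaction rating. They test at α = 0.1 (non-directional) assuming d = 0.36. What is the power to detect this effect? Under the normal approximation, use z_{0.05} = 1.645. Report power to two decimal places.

For two equal groups, power = Φ(d·√(n/2) − z_{α/2}).
d·√(n/2) = 0.36 × √(215/2) = 0.36 × 10.368 = 3.733.
z_β = 3.733 − 1.645 = 2.088.
Power = Φ(2.088) = 0.982.

power ≈ 0.98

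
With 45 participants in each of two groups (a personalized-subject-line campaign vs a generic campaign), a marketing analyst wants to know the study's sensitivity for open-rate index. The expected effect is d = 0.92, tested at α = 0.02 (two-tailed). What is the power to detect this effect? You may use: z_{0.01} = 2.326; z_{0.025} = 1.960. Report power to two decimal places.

For two equal groups, power = Φ(d·√(n/2) − z_{α/2}).
d·√(n/2) = 0.92 × √(45/2) = 0.92 × 4.743 = 4.364.
z_β = 4.364 − 2.326 = 2.038.
Power = Φ(2.038) = 0.979.

power ≈ 0.98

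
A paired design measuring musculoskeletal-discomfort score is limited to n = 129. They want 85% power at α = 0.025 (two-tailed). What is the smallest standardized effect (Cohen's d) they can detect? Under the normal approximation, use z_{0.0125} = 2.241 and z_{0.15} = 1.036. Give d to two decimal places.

d_min ≈ 0.29

For a single sample (or paired design) of n = 129: d_min = (z_{α/2} + z_β)/√n.
z-sum = 2.241 + 1.036 = 3.277.
d_min = 3.277 / √129 = 3.277 / 11.358 = 0.289.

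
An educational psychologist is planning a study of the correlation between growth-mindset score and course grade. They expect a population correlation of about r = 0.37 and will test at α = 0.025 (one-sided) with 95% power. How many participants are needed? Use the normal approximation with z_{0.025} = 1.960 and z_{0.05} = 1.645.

Fisher's z: C = ½·ln((1+r)/(1−r)) = ½·ln(2.1746) = 0.3884.
n = ((z_{α} + z_β)/C)² + 3.
(1.960 + 1.645) / 0.3884 = 3.605 / 0.3884 = 9.282.
n = 9.282² + 3 = 86.15 + 3 = 89.1.
Round up.

n = 90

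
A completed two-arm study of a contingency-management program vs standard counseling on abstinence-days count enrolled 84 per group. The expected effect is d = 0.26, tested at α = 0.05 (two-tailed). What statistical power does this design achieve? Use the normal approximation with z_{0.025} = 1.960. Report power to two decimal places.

power ≈ 0.39

For two equal groups, power = Φ(d·√(n/2) − z_{α/2}).
d·√(n/2) = 0.26 × √(84/2) = 0.26 × 6.481 = 1.685.
z_β = 1.685 − 1.960 = -0.275.
Power = Φ(-0.275) = 0.392.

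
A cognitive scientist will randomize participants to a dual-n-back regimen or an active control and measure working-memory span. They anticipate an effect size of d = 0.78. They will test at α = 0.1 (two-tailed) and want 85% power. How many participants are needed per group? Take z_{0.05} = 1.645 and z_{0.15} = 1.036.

For two independent groups with equal n: n = 2·((z_{α/2} + z_β) / d)².
z_{α/2} + z_β = 1.645 + 1.036 = 2.681.
n = 2 × (2.681 / 0.78)² = 2 × 3.437² = 2 × 11.81 = 23.6.
Round up to the next whole participant.

n = 24 per group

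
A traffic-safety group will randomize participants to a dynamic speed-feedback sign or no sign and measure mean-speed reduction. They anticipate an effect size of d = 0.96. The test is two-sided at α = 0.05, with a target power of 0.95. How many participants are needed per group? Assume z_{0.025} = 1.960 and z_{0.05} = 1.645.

For two independent groups with equal n: n = 2·((z_{α/2} + z_β) / d)².
z_{α/2} + z_β = 1.960 + 1.645 = 3.605.
n = 2 × (3.605 / 0.96)² = 2 × 3.755² = 2 × 14.10 = 28.2.
Round up to the next whole participant.

n = 29 per group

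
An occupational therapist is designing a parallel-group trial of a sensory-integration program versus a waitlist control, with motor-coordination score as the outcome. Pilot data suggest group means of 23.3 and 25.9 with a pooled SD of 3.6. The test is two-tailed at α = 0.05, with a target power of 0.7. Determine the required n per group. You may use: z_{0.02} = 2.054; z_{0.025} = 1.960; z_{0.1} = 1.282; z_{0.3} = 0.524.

Cohen's d = |M₁ − M₂| / SD_pooled = |23.3 − 25.9| / 3.6 = 2.6 / 3.6 = 0.722.
For two independent groups with equal n: n = 2·((z_{α/2} + z_β) / d)².
z_{α/2} + z_β = 1.960 + 0.524 = 2.484.
n = 2 × (2.484 / 0.722)² = 2 × 3.440² = 2 × 11.84 = 23.7.
Round up to the next whole participant.

n = 24 per group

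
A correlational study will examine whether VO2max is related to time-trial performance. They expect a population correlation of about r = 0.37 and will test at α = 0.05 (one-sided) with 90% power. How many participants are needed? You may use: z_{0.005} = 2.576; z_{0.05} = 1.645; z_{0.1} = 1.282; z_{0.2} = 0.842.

Fisher's z: C = ½·ln((1+r)/(1−r)) = ½·ln(2.1746) = 0.3884.
n = ((z_{α} + z_β)/C)² + 3.
(1.645 + 1.282) / 0.3884 = 2.927 / 0.3884 = 7.536.
n = 7.536² + 3 = 56.79 + 3 = 59.8.
Round up.

n = 60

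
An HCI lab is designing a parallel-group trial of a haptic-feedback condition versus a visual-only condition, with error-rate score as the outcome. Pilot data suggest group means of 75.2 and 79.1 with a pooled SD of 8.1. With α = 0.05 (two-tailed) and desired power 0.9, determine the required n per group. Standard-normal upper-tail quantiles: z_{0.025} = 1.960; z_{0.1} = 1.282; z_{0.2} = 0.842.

Cohen's d = |M₁ − M₂| / SD_pooled = |75.2 − 79.1| / 8.1 = 3.9 / 8.1 = 0.481.
For two independent groups with equal n: n = 2·((z_{α/2} + z_β) / d)².
z_{α/2} + z_β = 1.960 + 1.282 = 3.242.
n = 2 × (3.242 / 0.481)² = 2 × 6.740² = 2 × 45.43 = 90.9.
Round up to the next whole participant.

n = 91 per group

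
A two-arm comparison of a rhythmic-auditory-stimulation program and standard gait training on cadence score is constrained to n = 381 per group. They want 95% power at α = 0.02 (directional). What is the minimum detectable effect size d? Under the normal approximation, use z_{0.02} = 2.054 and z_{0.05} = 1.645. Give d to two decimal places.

d_min ≈ 0.27

For two independent groups of n = 381 each: d_min = (z_{α} + z_β)·√(2/n).
z-sum = 2.054 + 1.645 = 3.699.
d_min = 3.699 × √(2/381) = 3.699 × 0.0725 = 0.268.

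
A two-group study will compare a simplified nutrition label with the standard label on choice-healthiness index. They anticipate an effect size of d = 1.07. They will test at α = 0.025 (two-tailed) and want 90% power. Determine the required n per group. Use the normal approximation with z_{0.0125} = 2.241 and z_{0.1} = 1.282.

n = 22 per group

For two independent groups with equal n: n = 2·((z_{α/2} + z_β) / d)².
z_{α/2} + z_β = 2.241 + 1.282 = 3.523.
n = 2 × (3.523 / 1.07)² = 2 × 3.293² = 2 × 10.84 = 21.7.
Round up to the next whole participant.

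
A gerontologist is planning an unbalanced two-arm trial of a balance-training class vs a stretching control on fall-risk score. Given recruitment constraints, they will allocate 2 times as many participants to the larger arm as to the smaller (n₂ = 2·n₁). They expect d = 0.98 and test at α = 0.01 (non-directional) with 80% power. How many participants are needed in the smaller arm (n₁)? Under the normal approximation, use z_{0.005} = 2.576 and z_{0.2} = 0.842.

With allocation ratio k = n₂/n₁ = 2, Var(x̄₁−x̄₂) = σ²(1/n₁ + 1/(k·n₁)) = σ²·(k+1)/(k·n₁).
So n₁ = (1 + 1/k)·((z_{α/2} + z_β)/d)² = 1.500 × (3.418/0.98)².
n₁ = 1.500 × 12.16 = 18.2.
Round up: n₁ = 19, giving n₂ = 2 × 19 = 38.

n₁ = 19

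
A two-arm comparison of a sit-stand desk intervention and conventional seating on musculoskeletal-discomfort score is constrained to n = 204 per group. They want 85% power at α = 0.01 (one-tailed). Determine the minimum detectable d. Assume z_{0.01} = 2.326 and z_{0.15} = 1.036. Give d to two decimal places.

For two independent groups of n = 204 each: d_min = (z_{α} + z_β)·√(2/n).
z-sum = 2.326 + 1.036 = 3.362.
d_min = 3.362 × √(2/204) = 3.362 × 0.0990 = 0.333.

d_min ≈ 0.33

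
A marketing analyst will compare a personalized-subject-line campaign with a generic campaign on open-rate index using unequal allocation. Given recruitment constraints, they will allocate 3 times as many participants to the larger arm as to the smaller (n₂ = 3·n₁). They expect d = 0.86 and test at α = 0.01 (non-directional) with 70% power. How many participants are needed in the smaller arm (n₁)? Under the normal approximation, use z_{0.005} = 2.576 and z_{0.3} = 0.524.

n₁ = 18

With allocation ratio k = n₂/n₁ = 3, Var(x̄₁−x̄₂) = σ²(1/n₁ + 1/(k·n₁)) = σ²·(k+1)/(k·n₁).
So n₁ = (1 + 1/k)·((z_{α/2} + z_β)/d)² = 1.333 × (3.100/0.86)².
n₁ = 1.333 × 12.99 = 17.3.
Round up: n₁ = 18, giving n₂ = 3 × 18 = 54.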